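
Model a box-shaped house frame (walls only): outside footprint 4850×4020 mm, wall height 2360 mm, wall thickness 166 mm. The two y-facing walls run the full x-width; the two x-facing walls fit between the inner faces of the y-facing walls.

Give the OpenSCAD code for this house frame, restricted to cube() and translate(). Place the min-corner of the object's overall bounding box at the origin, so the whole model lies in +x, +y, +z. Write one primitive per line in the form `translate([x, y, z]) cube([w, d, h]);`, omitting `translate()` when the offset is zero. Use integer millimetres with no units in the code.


cube([4850, 166, 2360]);
translate([0, 3854, 0]) cube([4850, 166, 2360]);
translate([0, 166, 0]) cube([166, 3688, 2360]);
translate([4684, 166, 0]) cube([166, 3688, 2360]);


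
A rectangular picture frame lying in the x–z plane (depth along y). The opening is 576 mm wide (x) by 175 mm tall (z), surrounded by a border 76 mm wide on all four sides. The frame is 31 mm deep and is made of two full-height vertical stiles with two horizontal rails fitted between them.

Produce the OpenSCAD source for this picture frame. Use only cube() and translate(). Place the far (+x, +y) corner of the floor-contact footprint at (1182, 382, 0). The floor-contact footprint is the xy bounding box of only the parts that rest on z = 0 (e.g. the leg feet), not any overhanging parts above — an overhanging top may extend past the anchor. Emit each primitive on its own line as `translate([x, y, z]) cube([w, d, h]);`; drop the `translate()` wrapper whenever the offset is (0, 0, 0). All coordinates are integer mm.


translate([454, 351, 0]) cube([76, 31, 327]);
translate([1106, 351, 0]) cube([76, 31, 327]);
translate([530, 351, 0]) cube([576, 31, 76]);
translate([530, 351, 251]) cube([576, 31, 76]);


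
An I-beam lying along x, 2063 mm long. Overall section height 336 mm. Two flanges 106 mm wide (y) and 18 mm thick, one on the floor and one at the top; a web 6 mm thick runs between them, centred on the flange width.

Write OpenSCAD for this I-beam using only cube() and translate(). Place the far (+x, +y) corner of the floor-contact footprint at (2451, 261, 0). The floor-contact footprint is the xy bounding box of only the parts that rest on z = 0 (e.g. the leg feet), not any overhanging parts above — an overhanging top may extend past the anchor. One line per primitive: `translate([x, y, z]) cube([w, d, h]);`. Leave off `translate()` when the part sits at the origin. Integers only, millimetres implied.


translate([388, 155, 0]) cube([2063, 106, 18]);
translate([388, 205, 18]) cube([2063, 6, 300]);
translate([388, 155, 318]) cube([2063, 106, 18]);


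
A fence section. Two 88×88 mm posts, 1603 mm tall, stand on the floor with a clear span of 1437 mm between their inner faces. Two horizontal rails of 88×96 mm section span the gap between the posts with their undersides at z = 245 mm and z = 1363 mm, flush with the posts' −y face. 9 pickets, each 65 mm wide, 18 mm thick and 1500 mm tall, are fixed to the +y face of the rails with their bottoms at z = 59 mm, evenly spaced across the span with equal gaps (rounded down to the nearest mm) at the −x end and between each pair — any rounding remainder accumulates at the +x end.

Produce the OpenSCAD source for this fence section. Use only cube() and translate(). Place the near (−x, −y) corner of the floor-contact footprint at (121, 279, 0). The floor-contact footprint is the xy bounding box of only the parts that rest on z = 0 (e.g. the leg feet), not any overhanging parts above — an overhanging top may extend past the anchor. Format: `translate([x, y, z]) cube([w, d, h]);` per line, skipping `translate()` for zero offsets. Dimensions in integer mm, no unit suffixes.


translate([121, 279, 0]) cube([88, 88, 1603]);
translate([1646, 279, 0]) cube([88, 88, 1603]);
translate([209, 279, 245]) cube([1437, 88, 96]);
translate([209, 279, 1363]) cube([1437, 88, 96]);
translate([294, 367, 59]) cube([65, 18, 1500]);
translate([444, 367, 59]) cube([65, 18, 1500]);
translate([594, 367, 59]) cube([65, 18, 1500]);
translate([744, 367, 59]) cube([65, 18, 1500]);
translate([894, 367, 59]) cube([65, 18, 1500]);
translate([1044, 367, 59]) cube([65, 18, 1500]);
translate([1194, 367, 59]) cube([65, 18, 1500]);
translate([1344, 367, 59]) cube([65, 18, 1500]);
translate([1494, 367, 59]) cube([65, 18, 1500]);


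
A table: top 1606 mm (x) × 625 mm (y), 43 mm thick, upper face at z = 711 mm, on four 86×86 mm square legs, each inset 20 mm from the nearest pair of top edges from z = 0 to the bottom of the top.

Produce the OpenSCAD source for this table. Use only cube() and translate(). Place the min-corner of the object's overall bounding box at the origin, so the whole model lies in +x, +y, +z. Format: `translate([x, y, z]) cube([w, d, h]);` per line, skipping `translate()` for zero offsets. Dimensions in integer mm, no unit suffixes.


translate([0, 0, 668]) cube([1606, 625, 43]);
translate([20, 20, 0]) cube([86, 86, 668]);
translate([1500, 20, 0]) cube([86, 86, 668]);
translate([20, 519, 0]) cube([86, 86, 668]);
translate([1500, 519, 0]) cube([86, 86, 668]);


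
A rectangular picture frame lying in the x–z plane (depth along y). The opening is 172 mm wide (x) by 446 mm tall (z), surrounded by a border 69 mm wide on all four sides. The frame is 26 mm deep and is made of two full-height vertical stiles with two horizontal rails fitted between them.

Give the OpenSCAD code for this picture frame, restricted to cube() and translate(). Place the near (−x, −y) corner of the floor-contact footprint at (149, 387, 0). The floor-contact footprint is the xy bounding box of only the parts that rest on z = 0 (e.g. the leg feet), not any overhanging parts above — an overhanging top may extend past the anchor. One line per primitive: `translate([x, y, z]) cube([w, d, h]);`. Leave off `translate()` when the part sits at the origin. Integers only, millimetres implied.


translate([149, 387, 0]) cube([69, 26, 584]);
translate([390, 387, 0]) cube([69, 26, 584]);
translate([218, 387, 0]) cube([172, 26, 69]);
translate([218, 387, 515]) cube([172, 26, 69]);


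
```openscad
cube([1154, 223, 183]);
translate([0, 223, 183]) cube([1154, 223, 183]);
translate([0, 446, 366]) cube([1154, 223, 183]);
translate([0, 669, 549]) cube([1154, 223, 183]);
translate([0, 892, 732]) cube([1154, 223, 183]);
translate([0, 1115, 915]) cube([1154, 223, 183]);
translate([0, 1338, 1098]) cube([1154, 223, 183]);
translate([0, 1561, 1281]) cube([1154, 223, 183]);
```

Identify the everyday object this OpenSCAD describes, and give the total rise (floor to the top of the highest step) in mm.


A staircase. The total rise is 1464 mm.

8 identical blocks, each offset up and back from the previous — a staircase. Each step is 183 mm tall and there are 8 of them, so the total rise is 8 × 183 = 1464 mm.


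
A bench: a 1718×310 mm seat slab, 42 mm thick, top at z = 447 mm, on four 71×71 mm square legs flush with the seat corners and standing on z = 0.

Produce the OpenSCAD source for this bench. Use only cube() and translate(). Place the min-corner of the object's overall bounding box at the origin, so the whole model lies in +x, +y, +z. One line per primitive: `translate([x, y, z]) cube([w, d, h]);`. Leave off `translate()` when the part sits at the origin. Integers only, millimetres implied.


translate([0, 0, 405]) cube([1718, 310, 42]);
cube([71, 71, 405]);
translate([0, 239, 0]) cube([71, 71, 405]);
translate([1647, 0, 0]) cube([71, 71, 405]);
translate([1647, 239, 0]) cube([71, 71, 405]);


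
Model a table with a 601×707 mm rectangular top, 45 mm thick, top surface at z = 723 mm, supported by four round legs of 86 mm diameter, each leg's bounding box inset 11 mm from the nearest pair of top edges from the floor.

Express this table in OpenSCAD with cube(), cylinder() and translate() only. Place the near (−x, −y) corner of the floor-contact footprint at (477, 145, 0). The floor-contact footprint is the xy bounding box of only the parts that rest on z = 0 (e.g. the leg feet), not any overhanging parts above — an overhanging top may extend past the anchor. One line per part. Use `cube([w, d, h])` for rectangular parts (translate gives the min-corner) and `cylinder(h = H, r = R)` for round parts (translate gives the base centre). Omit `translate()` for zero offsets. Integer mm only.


translate([466, 134, 678]) cube([601, 707, 45]);
translate([520, 188, 0]) cylinder(h = 678, r = 43);
translate([1013, 188, 0]) cylinder(h = 678, r = 43);
translate([520, 787, 0]) cylinder(h = 678, r = 43);
translate([1013, 787, 0]) cylinder(h = 678, r = 43);


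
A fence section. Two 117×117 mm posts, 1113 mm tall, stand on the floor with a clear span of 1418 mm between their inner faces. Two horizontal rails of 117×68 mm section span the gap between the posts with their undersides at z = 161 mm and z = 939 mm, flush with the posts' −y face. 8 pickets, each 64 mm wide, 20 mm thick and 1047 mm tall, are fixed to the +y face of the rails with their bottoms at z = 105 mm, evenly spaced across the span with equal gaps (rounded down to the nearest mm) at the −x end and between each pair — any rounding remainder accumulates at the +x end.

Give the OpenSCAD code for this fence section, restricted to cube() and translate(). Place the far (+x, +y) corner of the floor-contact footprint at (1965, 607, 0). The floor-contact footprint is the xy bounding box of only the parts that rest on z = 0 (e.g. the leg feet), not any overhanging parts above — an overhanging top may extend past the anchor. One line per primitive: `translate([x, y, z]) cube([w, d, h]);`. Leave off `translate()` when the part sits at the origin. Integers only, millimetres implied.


translate([313, 490, 0]) cube([117, 117, 1113]);
translate([1848, 490, 0]) cube([117, 117, 1113]);
translate([430, 490, 161]) cube([1418, 117, 68]);
translate([430, 490, 939]) cube([1418, 117, 68]);
translate([530, 607, 105]) cube([64, 20, 1047]);
translate([694, 607, 105]) cube([64, 20, 1047]);
translate([858, 607, 105]) cube([64, 20, 1047]);
translate([1022, 607, 105]) cube([64, 20, 1047]);
translate([1186, 607, 105]) cube([64, 20, 1047]);
translate([1350, 607, 105]) cube([64, 20, 1047]);
translate([1514, 607, 105]) cube([64, 20, 1047]);
translate([1678, 607, 105]) cube([64, 20, 1047]);


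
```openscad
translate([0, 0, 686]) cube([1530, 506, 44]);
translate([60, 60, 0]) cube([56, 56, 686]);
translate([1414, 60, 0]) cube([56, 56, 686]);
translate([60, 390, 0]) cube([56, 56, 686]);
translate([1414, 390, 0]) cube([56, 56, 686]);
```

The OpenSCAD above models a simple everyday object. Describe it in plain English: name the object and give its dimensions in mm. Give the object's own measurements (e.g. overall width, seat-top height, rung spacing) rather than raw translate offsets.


A rectangular dining table. The top is 1530×506×44 mm with its upper surface at z = 730 mm. It stands on four 56×56 mm square legs, each inset 60 mm from the nearest pair of top edges, running from the floor to the underside of the top.


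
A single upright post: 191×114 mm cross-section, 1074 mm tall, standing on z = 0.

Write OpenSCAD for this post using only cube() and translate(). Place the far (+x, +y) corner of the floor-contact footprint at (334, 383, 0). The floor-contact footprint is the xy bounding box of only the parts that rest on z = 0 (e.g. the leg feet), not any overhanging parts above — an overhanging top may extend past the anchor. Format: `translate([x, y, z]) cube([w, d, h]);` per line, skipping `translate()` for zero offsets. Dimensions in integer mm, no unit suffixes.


translate([143, 269, 0]) cube([191, 114, 1074]);


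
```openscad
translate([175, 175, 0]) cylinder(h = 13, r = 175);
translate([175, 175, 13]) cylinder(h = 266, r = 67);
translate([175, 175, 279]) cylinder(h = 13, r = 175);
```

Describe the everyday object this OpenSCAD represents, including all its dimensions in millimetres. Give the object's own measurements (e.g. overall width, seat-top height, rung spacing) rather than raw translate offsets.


A spool: two coaxial disc flanges of radius 175 mm and thickness 13 mm, joined by a core cylinder of radius 67 mm and height 266 mm. The lower flange rests on z = 0 and the three cylinders share a vertical axis.


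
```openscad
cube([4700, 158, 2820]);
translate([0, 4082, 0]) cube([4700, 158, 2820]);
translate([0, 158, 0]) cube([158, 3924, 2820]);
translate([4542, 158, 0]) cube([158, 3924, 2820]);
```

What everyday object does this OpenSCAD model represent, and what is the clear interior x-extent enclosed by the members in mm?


A house (or room) frame. The interior width is 4384 mm.

Four 2820 mm walls enclosing a rectangle with no floor or roof — a room or house frame. Outside width is 4700 mm and wall thickness is 158 mm, so the interior width is 4700 − 2 × 158 = 4384 mm.


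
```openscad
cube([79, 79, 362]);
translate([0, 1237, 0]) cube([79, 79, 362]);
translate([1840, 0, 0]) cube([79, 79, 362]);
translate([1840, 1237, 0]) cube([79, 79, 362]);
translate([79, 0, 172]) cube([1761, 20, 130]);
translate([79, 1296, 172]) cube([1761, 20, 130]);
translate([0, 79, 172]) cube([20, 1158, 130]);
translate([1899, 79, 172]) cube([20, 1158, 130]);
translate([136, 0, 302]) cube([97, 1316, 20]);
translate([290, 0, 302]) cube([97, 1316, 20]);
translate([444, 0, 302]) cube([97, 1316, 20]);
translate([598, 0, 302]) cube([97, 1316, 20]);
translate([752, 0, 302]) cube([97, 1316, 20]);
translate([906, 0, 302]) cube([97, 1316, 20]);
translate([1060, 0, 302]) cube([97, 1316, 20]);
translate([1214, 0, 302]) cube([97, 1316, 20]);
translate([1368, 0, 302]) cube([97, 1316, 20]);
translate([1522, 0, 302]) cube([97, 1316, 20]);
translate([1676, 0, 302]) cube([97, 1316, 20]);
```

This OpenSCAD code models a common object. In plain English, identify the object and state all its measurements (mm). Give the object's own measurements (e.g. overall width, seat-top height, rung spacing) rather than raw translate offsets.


A bed frame 1919 mm long (x) by 1316 mm wide (y). Four 79×79 mm corner posts, 362 mm tall, at the corners of the footprint. Four rails of 20 mm thickness and 130 mm height run between adjacent posts with their undersides at z = 172 mm, their outer faces flush with the outside of the frame (the two x-running rails run between the posts' inner faces; the two y-running rails run between the posts' inner faces). 11 slats, each 97 mm wide (x) and 20 mm thick, lie across the top of the two x-running rails, running the full 1316 mm width of the frame in y; along x they sit between the end posts with a 57 mm gap after the −x posts and between neighbouring slats, leaving 67 mm before the +x posts.


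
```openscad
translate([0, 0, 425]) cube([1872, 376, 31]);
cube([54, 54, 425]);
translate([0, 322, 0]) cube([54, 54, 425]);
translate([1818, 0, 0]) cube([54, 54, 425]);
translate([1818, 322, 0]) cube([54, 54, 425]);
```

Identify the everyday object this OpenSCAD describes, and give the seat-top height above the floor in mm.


A bench. The seat-top height is 456 mm.

A long slab on four corner posts — a bench. The slab sits at z = 425 with thickness 31, so the top is 425 + 31 = 456 mm.


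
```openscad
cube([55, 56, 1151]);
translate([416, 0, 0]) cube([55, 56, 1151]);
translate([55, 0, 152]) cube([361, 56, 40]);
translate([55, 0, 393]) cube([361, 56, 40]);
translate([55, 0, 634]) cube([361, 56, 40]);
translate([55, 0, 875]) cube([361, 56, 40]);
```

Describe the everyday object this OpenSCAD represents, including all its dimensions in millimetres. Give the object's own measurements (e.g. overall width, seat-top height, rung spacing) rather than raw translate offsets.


A straight ladder. Two 55×56 mm vertical rails, 1151 mm tall, stand 471 mm apart (outside-to-outside) with their front faces coplanar on the −y side. 4 rungs, each 56 mm deep and 40 mm tall, span between the inner faces of the rails, front faces flush with the rails. The lowest rung's underside is at z = 152 mm and rungs are spaced 241 mm apart (underside to underside).


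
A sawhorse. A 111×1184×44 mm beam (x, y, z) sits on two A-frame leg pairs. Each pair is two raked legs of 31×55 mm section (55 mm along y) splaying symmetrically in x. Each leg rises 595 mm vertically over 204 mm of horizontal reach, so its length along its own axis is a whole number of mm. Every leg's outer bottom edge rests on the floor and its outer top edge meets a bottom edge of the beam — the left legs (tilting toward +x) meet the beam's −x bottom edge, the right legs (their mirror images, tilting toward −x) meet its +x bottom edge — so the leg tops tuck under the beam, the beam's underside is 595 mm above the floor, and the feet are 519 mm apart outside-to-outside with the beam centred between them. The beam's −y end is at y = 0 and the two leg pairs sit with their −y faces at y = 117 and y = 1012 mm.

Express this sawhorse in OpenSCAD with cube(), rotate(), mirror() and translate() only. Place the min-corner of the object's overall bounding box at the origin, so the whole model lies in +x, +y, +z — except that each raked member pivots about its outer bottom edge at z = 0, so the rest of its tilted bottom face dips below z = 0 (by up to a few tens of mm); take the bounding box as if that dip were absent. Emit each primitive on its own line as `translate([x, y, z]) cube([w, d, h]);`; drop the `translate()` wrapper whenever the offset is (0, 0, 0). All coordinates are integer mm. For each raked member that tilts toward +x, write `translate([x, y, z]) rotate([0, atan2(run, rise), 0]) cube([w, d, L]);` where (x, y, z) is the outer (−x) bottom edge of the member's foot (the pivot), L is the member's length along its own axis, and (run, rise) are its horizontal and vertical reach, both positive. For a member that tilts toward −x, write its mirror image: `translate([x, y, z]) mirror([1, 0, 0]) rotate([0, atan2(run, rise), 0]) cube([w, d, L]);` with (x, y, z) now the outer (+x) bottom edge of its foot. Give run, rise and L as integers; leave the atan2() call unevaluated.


translate([204, 0, 595]) cube([111, 1184, 44]);
translate([0, 117, 0]) rotate([0, atan2(204, 595), 0]) cube([31, 55, 629]);
translate([519, 117, 0]) mirror([1, 0, 0]) rotate([0, atan2(204, 595), 0]) cube([31, 55, 629]);
translate([0, 1012, 0]) rotate([0, atan2(204, 595), 0]) cube([31, 55, 629]);
translate([519, 1012, 0]) mirror([1, 0, 0]) rotate([0, atan2(204, 595), 0]) cube([31, 55, 629]);


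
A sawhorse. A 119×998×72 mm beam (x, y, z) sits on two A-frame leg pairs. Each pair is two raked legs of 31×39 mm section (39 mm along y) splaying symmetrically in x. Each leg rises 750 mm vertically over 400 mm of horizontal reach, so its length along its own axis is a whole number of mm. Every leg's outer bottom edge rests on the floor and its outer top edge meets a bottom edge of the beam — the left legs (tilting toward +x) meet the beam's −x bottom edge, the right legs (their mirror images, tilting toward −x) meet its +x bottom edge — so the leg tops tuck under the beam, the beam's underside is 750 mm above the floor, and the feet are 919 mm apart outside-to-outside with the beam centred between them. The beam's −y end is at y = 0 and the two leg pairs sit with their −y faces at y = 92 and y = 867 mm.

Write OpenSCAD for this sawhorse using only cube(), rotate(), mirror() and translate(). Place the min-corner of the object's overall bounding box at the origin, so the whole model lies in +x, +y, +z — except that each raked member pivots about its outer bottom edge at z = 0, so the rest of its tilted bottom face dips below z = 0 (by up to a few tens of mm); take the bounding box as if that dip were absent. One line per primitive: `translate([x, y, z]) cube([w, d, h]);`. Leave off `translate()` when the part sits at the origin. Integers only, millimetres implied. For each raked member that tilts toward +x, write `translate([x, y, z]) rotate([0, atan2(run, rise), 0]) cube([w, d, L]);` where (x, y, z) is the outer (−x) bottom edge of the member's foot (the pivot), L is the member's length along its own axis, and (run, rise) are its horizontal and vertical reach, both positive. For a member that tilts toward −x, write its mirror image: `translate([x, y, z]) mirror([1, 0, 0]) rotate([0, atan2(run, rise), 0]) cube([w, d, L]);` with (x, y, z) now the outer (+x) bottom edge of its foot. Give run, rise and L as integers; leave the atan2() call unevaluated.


translate([400, 0, 750]) cube([119, 998, 72]);
translate([0, 92, 0]) rotate([0, atan2(400, 750), 0]) cube([31, 39, 850]);
translate([919, 92, 0]) mirror([1, 0, 0]) rotate([0, atan2(400, 750), 0]) cube([31, 39, 850]);
translate([0, 867, 0]) rotate([0, atan2(400, 750), 0]) cube([31, 39, 850]);
translate([919, 867, 0]) mirror([1, 0, 0]) rotate([0, atan2(400, 750), 0]) cube([31, 39, 850]);


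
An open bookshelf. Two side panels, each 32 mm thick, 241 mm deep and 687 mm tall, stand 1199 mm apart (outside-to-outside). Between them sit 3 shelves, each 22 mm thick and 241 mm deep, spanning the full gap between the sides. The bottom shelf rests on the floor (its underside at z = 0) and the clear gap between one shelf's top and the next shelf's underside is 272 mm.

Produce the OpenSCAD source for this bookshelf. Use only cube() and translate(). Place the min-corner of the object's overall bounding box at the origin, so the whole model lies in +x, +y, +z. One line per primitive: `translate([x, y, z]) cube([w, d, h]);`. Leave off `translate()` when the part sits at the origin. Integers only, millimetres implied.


cube([32, 241, 687]);
translate([1167, 0, 0]) cube([32, 241, 687]);
translate([32, 0, 0]) cube([1135, 241, 22]);
translate([32, 0, 294]) cube([1135, 241, 22]);
translate([32, 0, 588]) cube([1135, 241, 22]);


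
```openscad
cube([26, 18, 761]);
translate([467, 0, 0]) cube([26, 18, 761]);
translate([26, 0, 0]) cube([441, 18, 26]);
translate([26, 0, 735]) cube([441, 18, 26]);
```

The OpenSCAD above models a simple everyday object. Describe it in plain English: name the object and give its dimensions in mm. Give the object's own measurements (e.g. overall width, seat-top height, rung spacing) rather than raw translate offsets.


A rectangular picture frame lying in the x–z plane (depth along y). The opening is 441 mm wide (x) by 709 mm tall (z), surrounded by a border 26 mm wide on all four sides. The frame is 18 mm deep and is made of two full-height vertical stiles with two horizontal rails fitted between them.


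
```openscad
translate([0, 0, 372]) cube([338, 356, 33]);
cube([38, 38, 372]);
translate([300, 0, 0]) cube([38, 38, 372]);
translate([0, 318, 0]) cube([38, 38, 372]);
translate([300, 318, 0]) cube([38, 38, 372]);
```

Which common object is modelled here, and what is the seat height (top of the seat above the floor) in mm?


A stool. The seat height is 405 mm.

A 338×356×33 slab at z = 372 on four corner posts — a stool. The seat top is 372 + 33 = 405 mm.


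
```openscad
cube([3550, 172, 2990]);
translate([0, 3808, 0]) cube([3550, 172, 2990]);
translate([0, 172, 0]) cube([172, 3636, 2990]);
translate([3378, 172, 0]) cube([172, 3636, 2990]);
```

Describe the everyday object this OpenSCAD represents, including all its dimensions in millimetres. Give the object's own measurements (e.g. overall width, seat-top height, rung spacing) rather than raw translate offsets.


The wall frame of a small rectangular building: four walls, each 2990 mm tall and 172 mm thick, enclosing a footprint 3550 mm (x) by 3980 mm (y) outside-to-outside, with no floor or roof. The front and back walls (the −y and +y sides) span the full width; the two side walls fit between them.


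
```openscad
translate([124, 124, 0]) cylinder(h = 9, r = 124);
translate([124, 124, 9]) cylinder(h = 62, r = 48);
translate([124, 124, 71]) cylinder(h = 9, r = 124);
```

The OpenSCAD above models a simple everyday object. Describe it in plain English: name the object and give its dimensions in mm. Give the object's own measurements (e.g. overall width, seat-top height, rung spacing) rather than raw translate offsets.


A spool: two coaxial disc flanges of radius 124 mm and thickness 9 mm, joined by a core cylinder of radius 48 mm and height 62 mm. The lower flange rests on z = 0 and the three cylinders share a vertical axis.


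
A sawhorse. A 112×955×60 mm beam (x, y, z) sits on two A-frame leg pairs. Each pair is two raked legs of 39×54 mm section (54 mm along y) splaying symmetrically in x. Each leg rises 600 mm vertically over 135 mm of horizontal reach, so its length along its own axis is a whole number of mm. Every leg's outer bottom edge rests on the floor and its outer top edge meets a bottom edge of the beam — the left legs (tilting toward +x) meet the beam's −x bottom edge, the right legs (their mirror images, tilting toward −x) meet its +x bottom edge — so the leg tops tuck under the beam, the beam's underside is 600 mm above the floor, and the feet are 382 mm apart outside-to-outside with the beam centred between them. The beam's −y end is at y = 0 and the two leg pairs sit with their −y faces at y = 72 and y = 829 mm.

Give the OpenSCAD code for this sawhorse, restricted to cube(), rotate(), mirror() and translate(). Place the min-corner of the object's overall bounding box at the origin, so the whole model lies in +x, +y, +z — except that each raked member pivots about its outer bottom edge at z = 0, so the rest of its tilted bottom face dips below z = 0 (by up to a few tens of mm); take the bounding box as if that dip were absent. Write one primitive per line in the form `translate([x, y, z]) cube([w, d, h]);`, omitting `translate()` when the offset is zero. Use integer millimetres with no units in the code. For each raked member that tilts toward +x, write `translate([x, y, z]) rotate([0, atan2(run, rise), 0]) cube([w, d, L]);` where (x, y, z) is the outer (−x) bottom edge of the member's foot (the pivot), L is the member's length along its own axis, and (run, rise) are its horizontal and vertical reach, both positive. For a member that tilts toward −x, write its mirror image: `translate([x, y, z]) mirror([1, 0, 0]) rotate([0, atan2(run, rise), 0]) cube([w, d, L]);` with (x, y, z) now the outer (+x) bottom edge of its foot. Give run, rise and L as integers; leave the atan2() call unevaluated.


// leg length = √(135² + 600²) = 615
// right-leg outer foot x = 2·135 + 112 = 382
// beam min-corner = (135, 0, 600)
translate([135, 0, 600]) cube([112, 955, 60]);
translate([0, 72, 0]) rotate([0, atan2(135, 600), 0]) cube([39, 54, 615]);
translate([382, 72, 0]) mirror([1, 0, 0]) rotate([0, atan2(135, 600), 0]) cube([39, 54, 615]);
translate([0, 829, 0]) rotate([0, atan2(135, 600), 0]) cube([39, 54, 615]);
translate([382, 829, 0]) mirror([1, 0, 0]) rotate([0, atan2(135, 600), 0]) cube([39, 54, 615]);


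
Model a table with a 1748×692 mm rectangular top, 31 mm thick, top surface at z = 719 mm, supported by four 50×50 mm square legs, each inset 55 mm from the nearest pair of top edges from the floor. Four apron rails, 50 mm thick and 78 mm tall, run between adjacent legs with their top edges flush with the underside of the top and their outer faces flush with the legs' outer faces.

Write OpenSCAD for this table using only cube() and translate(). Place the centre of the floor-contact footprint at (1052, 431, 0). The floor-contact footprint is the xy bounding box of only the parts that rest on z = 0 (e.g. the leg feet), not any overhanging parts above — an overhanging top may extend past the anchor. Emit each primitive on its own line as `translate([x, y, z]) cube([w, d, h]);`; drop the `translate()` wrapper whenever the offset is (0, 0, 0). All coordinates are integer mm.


translate([178, 85, 688]) cube([1748, 692, 31]);
translate([233, 140, 0]) cube([50, 50, 688]);
translate([1821, 140, 0]) cube([50, 50, 688]);
translate([233, 672, 0]) cube([50, 50, 688]);
translate([1821, 672, 0]) cube([50, 50, 688]);
translate([283, 140, 610]) cube([1538, 50, 78]);
translate([283, 672, 610]) cube([1538, 50, 78]);
translate([233, 190, 610]) cube([50, 482, 78]);
translate([1821, 190, 610]) cube([50, 482, 78]);


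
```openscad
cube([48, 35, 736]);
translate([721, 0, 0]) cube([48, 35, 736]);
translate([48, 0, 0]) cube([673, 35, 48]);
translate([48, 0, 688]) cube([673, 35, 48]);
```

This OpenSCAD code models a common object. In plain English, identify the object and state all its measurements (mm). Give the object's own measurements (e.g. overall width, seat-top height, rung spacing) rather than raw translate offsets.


A rectangular picture frame lying in the x–z plane (depth along y). The opening is 673 mm wide (x) by 640 mm tall (z), surrounded by a border 48 mm wide on all four sides. The frame is 35 mm deep and is made of two full-height vertical stiles with two horizontal rails fitted between them.


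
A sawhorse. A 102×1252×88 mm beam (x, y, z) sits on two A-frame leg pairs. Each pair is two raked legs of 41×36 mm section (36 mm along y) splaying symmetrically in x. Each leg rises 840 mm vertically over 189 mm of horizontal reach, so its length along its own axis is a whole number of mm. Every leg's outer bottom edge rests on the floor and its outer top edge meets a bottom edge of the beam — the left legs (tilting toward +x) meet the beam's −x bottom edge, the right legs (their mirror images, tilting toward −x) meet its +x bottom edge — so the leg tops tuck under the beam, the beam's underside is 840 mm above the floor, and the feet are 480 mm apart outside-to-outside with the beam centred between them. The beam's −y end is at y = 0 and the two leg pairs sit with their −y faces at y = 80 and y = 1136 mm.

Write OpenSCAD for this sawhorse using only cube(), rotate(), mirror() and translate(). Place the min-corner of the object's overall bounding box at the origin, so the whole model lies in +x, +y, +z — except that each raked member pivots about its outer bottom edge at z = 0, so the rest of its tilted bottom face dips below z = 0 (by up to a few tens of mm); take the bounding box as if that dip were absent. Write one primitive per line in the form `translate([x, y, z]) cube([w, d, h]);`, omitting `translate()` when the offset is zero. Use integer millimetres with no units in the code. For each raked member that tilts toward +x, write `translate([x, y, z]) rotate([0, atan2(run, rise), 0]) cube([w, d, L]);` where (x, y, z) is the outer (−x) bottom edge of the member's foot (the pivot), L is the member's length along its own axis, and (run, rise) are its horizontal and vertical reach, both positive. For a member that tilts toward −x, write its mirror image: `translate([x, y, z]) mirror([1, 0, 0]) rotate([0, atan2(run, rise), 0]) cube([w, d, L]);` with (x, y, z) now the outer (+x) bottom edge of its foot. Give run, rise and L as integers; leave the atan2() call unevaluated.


translate([189, 0, 840]) cube([102, 1252, 88]);
translate([0, 80, 0]) rotate([0, atan2(189, 840), 0]) cube([41, 36, 861]);
translate([480, 80, 0]) mirror([1, 0, 0]) rotate([0, atan2(189, 840), 0]) cube([41, 36, 861]);
translate([0, 1136, 0]) rotate([0, atan2(189, 840), 0]) cube([41, 36, 861]);
translate([480, 1136, 0]) mirror([1, 0, 0]) rotate([0, atan2(189, 840), 0]) cube([41, 36, 861]);


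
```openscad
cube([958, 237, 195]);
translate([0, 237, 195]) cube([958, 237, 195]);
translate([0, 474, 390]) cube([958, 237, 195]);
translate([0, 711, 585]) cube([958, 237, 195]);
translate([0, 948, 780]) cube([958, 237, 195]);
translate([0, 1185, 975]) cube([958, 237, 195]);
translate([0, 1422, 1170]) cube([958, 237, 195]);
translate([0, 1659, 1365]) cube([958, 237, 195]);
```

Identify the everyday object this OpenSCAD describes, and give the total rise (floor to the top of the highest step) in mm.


A staircase. The total rise is 1560 mm.

8 identical blocks, each offset up and back from the previous — a staircase. Each step is 195 mm tall and there are 8 of them, so the total rise is 8 × 195 = 1560 mm.


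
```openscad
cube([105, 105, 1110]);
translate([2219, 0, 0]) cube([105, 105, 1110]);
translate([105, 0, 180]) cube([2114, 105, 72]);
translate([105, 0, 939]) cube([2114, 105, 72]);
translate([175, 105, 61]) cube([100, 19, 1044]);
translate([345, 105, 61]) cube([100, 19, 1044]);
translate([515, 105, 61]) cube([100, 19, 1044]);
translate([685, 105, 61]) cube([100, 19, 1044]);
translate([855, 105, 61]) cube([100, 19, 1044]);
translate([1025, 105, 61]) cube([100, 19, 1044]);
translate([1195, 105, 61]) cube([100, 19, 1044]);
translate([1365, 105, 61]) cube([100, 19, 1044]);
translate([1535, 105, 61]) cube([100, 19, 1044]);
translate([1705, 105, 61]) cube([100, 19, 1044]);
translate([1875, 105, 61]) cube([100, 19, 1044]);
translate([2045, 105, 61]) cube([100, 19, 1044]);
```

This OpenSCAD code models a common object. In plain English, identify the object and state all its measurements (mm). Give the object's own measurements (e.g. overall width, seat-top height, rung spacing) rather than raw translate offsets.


A fence section. Two 105×105 mm posts, 1110 mm tall, stand on the floor with a clear span of 2114 mm between their inner faces. Two horizontal rails of 105×72 mm section span the gap between the posts with their undersides at z = 180 mm and z = 939 mm, flush with the posts' −y face. 12 pickets, each 100 mm wide, 19 mm thick and 1044 mm tall, are fixed to the +y face of the rails with their bottoms at z = 61 mm, spaced across the span with a 70 mm gap after the −x post and between neighbouring pickets, with 74 mm left before the +x post.


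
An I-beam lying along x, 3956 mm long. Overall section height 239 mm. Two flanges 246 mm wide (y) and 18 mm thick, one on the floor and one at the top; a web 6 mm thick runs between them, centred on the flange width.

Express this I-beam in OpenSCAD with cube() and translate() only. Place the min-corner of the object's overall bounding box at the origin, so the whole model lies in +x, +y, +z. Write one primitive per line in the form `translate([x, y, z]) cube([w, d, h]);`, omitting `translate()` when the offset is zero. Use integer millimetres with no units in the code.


cube([3956, 246, 18]);
translate([0, 120, 18]) cube([3956, 6, 203]);
translate([0, 0, 221]) cube([3956, 246, 18]);


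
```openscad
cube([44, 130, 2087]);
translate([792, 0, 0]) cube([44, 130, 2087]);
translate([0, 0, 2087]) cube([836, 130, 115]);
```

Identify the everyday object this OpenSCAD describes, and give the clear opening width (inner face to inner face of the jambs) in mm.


A door frame. The clear opening width is 748 mm.

Two 2087 mm tall posts with a header on top — a door frame. The left jamb is 44 mm wide at x = 0; the right jamb starts at x = 792. The clear opening is 792 − 44 = 748 mm.


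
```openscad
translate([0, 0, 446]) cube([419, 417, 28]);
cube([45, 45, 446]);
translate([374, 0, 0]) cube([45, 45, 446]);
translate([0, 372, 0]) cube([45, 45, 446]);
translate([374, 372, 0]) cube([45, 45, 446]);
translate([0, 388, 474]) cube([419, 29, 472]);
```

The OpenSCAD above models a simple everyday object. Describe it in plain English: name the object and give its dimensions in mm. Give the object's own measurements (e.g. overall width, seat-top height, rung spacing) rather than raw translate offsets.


A chair. The seat is a 419×417×28 mm slab with its top at z = 474 mm, on four 45×45 mm corner legs (flush with the seat edges, standing on z = 0). A flat backrest 29 mm thick, 472 mm tall, spans the full seat width and rises from the seat top along its +y edge, rear face flush with the rear of the seat.


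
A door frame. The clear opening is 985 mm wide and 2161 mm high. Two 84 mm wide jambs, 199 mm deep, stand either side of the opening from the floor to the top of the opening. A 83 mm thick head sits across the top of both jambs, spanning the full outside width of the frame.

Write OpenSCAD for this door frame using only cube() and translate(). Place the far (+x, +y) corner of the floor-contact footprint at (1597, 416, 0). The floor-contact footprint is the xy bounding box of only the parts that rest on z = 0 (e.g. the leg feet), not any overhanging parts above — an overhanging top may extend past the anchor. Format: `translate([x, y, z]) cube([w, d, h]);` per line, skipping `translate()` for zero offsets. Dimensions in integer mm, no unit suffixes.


translate([444, 217, 0]) cube([84, 199, 2161]);
translate([1513, 217, 0]) cube([84, 199, 2161]);
translate([444, 217, 2161]) cube([1153, 199, 83]);


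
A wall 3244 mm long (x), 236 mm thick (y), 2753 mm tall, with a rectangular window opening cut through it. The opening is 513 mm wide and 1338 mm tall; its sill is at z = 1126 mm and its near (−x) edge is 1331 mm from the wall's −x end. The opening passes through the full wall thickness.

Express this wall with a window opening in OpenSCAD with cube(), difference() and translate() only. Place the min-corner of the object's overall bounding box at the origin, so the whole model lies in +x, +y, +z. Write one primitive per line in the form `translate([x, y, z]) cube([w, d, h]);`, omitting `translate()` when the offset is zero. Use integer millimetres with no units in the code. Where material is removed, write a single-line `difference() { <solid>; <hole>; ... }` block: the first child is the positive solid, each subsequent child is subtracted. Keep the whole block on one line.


difference() { cube([3244, 236, 2753]); translate([1331, 0, 1126]) cube([513, 236, 1338]); }


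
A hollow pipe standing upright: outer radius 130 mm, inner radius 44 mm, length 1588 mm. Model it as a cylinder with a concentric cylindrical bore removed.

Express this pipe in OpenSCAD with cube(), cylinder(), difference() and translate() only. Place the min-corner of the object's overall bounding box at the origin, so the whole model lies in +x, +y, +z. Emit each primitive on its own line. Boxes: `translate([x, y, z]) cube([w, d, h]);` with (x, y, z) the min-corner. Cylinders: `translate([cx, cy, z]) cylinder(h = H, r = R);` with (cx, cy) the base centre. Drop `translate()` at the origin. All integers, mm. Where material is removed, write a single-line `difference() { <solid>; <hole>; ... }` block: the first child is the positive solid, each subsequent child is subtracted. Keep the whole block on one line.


difference() { translate([130, 130, 0]) cylinder(h = 1588, r = 130); translate([130, 130, 0]) cylinder(h = 1588, r = 44); }


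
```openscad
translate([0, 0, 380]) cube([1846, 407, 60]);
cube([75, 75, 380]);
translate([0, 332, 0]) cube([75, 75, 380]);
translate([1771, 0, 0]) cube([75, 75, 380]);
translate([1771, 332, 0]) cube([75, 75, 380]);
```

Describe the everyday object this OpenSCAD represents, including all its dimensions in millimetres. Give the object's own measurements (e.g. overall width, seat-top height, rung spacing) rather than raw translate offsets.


A bench: a 1846×407 mm seat slab, 60 mm thick, top at z = 440 mm, on four 75×75 mm square legs flush with the seat corners and standing on z = 0.


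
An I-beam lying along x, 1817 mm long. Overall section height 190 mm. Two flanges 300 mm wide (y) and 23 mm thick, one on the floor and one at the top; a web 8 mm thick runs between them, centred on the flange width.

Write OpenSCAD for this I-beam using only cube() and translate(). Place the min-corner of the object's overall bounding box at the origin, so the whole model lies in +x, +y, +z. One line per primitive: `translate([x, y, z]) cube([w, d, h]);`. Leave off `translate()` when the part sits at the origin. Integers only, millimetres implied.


cube([1817, 300, 23]);
translate([0, 146, 23]) cube([1817, 8, 144]);
translate([0, 0, 167]) cube([1817, 300, 23]);


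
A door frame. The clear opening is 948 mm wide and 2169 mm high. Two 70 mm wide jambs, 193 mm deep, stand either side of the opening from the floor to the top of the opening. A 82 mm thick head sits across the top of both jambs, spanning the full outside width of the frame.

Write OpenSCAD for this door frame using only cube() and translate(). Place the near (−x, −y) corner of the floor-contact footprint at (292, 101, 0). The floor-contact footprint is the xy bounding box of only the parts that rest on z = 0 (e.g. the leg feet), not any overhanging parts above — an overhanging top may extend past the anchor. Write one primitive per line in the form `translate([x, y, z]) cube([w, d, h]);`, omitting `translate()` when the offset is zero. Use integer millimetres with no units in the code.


translate([292, 101, 0]) cube([70, 193, 2169]);
translate([1310, 101, 0]) cube([70, 193, 2169]);
translate([292, 101, 2169]) cube([1088, 193, 82]);
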